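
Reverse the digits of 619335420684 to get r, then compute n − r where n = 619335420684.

133310886768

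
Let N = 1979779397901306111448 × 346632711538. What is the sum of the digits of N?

1979779397901306111448 × 346632711538 = 686256300941598763922991063487024
Sum of its 33 digits: 154.

154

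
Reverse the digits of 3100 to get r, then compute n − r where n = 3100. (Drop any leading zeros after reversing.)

3087

Reverse of 3100 is 13.
3100 − 13 = 3087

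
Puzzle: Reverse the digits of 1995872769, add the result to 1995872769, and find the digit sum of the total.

54

Reversal of 1995872769 is 9672785991; 1995872769 + 9672785991 = 11668658760.
Digit sum of 11668658760: 1+1+6+6+8+6+5+8+7+6+0 = 54.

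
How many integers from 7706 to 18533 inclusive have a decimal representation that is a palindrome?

108

The integers in [7706, 18533] that have a decimal representation that is a palindrome: 7777, 7887, 7997, 8008, 8118, 8228, …, 18381, 18481.
108 qualify.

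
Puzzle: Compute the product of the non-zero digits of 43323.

216

4×3×3×2×3 = 216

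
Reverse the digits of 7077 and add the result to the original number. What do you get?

Reverse of 7077 is 7707.
7077 + 7707 = 14784

14784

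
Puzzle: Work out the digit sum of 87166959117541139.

83

8+7+1+6+6+9+5+9+1+1+7+5+4+1+1+3+9 = 83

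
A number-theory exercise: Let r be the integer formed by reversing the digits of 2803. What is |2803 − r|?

Reverse of 2803 is 3082.
|2803 − 3082| = 279

279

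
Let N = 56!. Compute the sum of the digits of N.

56! = 710998587804863451854045647463724949736497978881168458687447040000000000000
Sum of its 75 digits: 333.

333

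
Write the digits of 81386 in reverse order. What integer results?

68318

Reversing 81386 gives 68318.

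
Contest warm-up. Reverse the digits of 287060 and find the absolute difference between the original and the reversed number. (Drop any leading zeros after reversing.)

Reverse of 287060 is 60782.
|287060 − 60782| = 226278

226278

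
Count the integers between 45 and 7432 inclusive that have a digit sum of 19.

492

The integers in [45, 7432] that have a digit sum of 19: 199, 289, 298, 379, 388, 397, …, 7417, 7426.
492 qualify.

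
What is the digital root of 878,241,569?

8+7+8+2+4+1+5+6+9 = 50
5+0 = 5

5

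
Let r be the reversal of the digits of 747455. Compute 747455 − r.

192708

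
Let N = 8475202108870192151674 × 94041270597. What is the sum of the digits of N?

8475202108870192151674 × 94041270597 = 797018774884526794082960300529378
Sum of its 33 digits: 165.

165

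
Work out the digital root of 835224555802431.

3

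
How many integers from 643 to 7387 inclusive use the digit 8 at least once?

1852

The integers in [643, 7387] that use the digit 8 at least once: 648, 658, 668, 678, 680, 681, …, 7386, 7387.
1852 qualify.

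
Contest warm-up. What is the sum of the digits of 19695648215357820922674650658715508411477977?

214

1+9+6+9+5+6+4+8+2+1+5+3+5+7+8+2+0+9+2+2+6+7+4+6+5+0+6+5+8+7+1+5+5+0+8+4+1+1+4+7+7+9+7+7 = 214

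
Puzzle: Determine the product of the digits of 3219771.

2646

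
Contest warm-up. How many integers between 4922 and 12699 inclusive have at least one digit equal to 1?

The integers in [4922, 12699] that have at least one digit equal to 1: 4931, 4941, 4951, 4961, 4971, 4981, …, 12698, 12699.
4062 qualify.

4062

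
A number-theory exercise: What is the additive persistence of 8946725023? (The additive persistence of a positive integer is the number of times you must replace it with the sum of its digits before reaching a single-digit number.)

8946725023 → 46 → 10 → 1 (3 steps)

3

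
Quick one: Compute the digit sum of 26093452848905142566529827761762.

2+6+0+9+3+4+5+2+8+4+8+9+0+5+1+4+2+5+6+6+5+2+9+8+2+7+7+6+1+7+6+2 = 151

151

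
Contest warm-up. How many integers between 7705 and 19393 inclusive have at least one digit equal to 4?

3841

The integers in [7705, 19393] that have at least one digit equal to 4: 7714, 7724, 7734, 7740, 7741, 7742, …, 19374, 19384.
3841 qualify.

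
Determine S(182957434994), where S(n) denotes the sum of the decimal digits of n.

65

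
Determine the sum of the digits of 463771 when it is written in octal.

463771 in base 8 is 1611633.
Digit sum: 1+6+1+1+6+3+3 = 21.

21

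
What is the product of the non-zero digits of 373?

3×7×3 = 63

63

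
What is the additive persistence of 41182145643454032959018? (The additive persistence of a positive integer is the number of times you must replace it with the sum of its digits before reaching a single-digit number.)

3

41182145643454032959018 → 89 → 17 → 8 (3 steps)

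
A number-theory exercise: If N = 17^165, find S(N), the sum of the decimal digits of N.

989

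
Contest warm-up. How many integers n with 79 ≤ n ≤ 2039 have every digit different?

The integers in [79, 2039] that have every digit different: 79, 80, 81, 82, 83, 84, …, 2038, 2039.
1185 qualify.

1185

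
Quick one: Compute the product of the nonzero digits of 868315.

8×6×8×3×1×5 = 5760

5760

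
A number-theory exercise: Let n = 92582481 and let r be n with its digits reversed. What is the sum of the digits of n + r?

Reversal of 92582481 is 18428529; 92582481 + 18428529 = 111011010.
Digit sum of 111011010: 1+1+1+0+1+1+0+1+0 = 6.

6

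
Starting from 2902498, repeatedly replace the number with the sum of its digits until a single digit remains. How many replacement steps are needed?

2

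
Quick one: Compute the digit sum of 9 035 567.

35

9+0+3+5+5+6+7 = 35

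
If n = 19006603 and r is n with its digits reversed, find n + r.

Reverse of 19006603 is 30660091.
19006603 + 30660091 = 49666694

49666694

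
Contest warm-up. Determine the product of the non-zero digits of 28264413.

2×8×2×6×4×4×1×3 = 9216

9216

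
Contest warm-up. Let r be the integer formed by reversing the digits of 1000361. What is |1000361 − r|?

Reverse of 1000361 is 1630001.
|1000361 − 1630001| = 629640

629640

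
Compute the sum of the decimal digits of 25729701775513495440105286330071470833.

2+5+7+2+9+7+0+1+7+7+5+5+1+3+4+9+5+4+4+0+1+0+5+2+8+6+3+3+0+0+7+1+4+7+0+8+3+3 = 148

148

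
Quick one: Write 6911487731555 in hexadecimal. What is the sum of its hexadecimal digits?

65

6911487731555 in base 16 is 64934C56763.
Digit sum: 6+4+9+3+4+12+5+6+7+6+3 = 65.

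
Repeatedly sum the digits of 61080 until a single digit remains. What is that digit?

6+1+0+8+0 = 15
1+5 = 6
(Equivalently, 61080 mod 9 = 6.)

6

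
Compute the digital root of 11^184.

7

The digital root of n equals n mod 9 (or 9 when 9 | n), so we need 11^184 mod 9.
11^184 ≡ 7 (mod 9), so the digital root is 7.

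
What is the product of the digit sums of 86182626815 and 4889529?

S(86182626815) = 8+6+1+8+2+6+2+6+8+1+5 = 53.
S(4889529) = 4+8+8+9+5+2+9 = 45.
53 · 45 = 2385.

2385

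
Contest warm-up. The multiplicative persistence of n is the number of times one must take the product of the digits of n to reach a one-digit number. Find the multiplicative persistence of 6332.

2

6332 → 108 → 0 (2 steps)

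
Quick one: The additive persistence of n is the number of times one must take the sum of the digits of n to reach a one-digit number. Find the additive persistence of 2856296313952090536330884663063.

2856296313952090536330884663063 → 134 → 8 (2 steps)

2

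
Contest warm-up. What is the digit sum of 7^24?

7^24 = 191581231380566414401
Sum of its 21 digits: 73.

73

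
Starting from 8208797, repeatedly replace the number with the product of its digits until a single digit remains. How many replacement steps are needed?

1

8208797 → 0 (1 step)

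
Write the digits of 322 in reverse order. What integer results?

223

Reversing 322 gives 223.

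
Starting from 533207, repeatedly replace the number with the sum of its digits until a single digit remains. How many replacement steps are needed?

2

533207 → 20 → 2 (2 steps)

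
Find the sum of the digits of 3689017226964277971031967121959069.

164

3+6+8+9+0+1+7+2+2+6+9+6+4+2+7+7+9+7+1+0+3+1+9+6+7+1+2+1+9+5+9+0+6+9 = 164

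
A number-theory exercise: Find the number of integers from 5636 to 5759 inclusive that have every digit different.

The integers in [5636, 5759] that have every digit different: 5637, 5638, 5639, 5640, 5641, 5642, …, 5748, 5749.
66 qualify.

66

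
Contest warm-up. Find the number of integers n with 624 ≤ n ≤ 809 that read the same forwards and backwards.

The integers in [624, 809] that read the same forwards and backwards: 626, 636, 646, 656, 666, 676, …, 797, 808.
19 qualify.

19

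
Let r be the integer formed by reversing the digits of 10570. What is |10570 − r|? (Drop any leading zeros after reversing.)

3069

Reverse of 10570 is 7501.
|10570 − 7501| = 3069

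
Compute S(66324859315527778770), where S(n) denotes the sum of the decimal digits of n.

102

6+6+3+2+4+8+5+9+3+1+5+5+2+7+7+7+8+7+7+0 = 102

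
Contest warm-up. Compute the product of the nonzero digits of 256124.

2×5×6×1×2×4 = 480

480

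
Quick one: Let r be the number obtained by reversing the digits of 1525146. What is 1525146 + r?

7940397

Reverse of 1525146 is 6415251.
1525146 + 6415251 = 7940397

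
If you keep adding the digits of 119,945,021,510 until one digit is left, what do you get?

1+1+9+9+4+5+0+2+1+5+1+0 = 38
3+8 = 11
1+1 = 2

2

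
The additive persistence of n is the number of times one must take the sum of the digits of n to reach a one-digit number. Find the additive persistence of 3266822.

3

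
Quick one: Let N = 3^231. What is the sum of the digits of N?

531

3^231 = 164062694609488086547539746812648575659318856476507740436897453222447961474036515706307096943652603236842951947
Sum of its 111 digits: 531.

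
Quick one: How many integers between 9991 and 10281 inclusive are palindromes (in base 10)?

The integers in [9991, 10281] that are palindromes (in base 10): 9999, 10001, 10101, 10201.
4 qualify.

4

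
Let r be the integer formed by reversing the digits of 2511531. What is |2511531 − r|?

Reverse of 2511531 is 1351152.
|2511531 − 1351152| = 1160379

1160379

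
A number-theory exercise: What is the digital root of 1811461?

4

1+8+1+1+4+6+1 = 22
2+2 = 4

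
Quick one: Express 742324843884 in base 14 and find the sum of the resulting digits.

65

742324843884 in base 14 is 27D0056A868.
Digit sum: 2+7+13+0+0+5+6+10+8+6+8 = 65.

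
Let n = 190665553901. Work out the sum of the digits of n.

50

1+9+0+6+6+5+5+5+3+9+0+1 = 50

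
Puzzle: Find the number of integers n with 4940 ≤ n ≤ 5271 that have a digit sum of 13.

The integers in [4940, 5271] that have a digit sum of 13: 5008, 5017, 5026, 5035, 5044, 5053, …, 5251, 5260.
24 qualify.

24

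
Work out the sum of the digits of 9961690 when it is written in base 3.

9961690 in base 3 is 200202002212111.
Digit sum: 2+0+0+2+0+2+0+0+2+2+1+2+1+1+1 = 16.

16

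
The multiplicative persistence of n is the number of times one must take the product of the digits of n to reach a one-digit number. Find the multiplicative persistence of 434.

3

434 → 48 → 32 → 6 (3 steps)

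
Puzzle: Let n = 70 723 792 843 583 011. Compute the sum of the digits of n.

70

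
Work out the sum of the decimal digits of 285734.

29

2+8+5+7+3+4 = 29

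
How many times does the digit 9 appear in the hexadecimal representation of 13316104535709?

1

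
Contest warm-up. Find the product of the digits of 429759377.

3333960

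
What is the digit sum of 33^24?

33^24 = 2781855434090103443811378243892171521
Sum of its 37 digits: 144.

144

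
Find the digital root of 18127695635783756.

8

1+8+1+2+7+6+9+5+6+3+5+7+8+3+7+5+6 = 89
8+9 = 17
1+7 = 8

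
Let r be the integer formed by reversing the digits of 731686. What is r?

686137

Reversing 731686 gives 686137.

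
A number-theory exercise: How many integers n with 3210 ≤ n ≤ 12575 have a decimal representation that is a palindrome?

94

The integers in [3210, 12575] that have a decimal representation that is a palindrome: 3223, 3333, 3443, 3553, 3663, 3773, …, 12421, 12521.
94 qualify.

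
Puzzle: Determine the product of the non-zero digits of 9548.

9×5×4×8 = 1440

1440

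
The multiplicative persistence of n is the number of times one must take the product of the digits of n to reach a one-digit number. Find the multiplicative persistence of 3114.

2

3114 → 12 → 2 (2 steps)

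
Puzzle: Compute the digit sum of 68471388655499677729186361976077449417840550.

233

6+8+4+7+1+3+8+8+6+5+5+4+9+9+6+7+7+7+2+9+1+8+6+3+6+1+9+7+6+0+7+7+4+4+9+4+1+7+8+4+0+5+5+0 = 233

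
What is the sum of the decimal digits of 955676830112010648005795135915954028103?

154

9+5+5+6+7+6+8+3+0+1+1+2+0+1+0+6+4+8+0+0+5+7+9+5+1+3+5+9+1+5+9+5+4+0+2+8+1+0+3 = 154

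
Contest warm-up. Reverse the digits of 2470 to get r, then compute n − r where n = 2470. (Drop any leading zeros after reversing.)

1728

Reverse of 2470 is 742.
2470 − 742 = 1728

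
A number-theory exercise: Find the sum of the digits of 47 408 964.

4+7+4+0+8+9+6+4 = 42

42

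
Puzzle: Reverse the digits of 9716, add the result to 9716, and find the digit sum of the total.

Reversal of 9716 is 6179; 9716 + 6179 = 15895.
Digit sum of 15895: 1+5+8+9+5 = 28.

28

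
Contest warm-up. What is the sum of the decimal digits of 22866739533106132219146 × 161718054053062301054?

225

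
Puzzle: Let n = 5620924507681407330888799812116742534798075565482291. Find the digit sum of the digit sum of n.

9

First digit sum: 243.
2+4+3 = 9.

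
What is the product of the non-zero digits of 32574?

840

3×2×5×7×4 = 840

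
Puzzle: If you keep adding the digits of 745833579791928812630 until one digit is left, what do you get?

7+4+5+8+3+3+5+7+9+7+9+1+9+2+8+8+1+2+6+3+0 = 107
1+0+7 = 8

8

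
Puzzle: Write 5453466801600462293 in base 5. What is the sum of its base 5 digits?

61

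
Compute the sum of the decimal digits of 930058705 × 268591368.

93

930058705 × 268591368 = 249805739896258440
Sum of its 18 digits: 93.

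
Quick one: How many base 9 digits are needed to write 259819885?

259819885 in base 9 is 602805781, which has 9 digits.

9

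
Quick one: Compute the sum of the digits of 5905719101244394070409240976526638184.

155

5+9+0+5+7+1+9+1+0+1+2+4+4+3+9+4+0+7+0+4+0+9+2+4+0+9+7+6+5+2+6+6+3+8+1+8+4 = 155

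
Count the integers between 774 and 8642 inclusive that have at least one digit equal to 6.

The integers in [774, 8642] that have at least one digit equal to 6: 776, 786, 796, 806, 816, 826, …, 8641, 8642.
2824 qualify.

2824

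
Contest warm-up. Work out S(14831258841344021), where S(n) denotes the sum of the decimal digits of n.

1+4+8+3+1+2+5+8+8+4+1+3+4+4+0+2+1 = 59

59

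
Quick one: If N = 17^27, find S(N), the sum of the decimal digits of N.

152

17^27 = 1667711322168688287513535727415473
Sum of its 34 digits: 152.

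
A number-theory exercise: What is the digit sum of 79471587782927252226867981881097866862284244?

234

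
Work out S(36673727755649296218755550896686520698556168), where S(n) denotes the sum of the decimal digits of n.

236

3+6+6+7+3+7+2+7+7+5+5+6+4+9+2+9+6+2+1+8+7+5+5+5+5+0+8+9+6+6+8+6+5+2+0+6+9+8+5+5+6+1+6+8 = 236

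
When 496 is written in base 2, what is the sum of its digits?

496 in base 2 is 111110000.
Digit sum: 1+1+1+1+1+0+0+0+0 = 5.

5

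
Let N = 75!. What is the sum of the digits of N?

75! = 24809140811395398091946477116594033660926243886570122837795894512655842677572867409443815424000000000000000000
Sum of its 110 digits: 432.

432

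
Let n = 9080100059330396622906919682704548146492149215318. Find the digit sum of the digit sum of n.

First digit sum: 204.
2+0+4 = 6.

6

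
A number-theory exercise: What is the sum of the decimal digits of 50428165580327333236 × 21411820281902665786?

208

50428165580327333236 × 21411820281902665786 = 1079758818551998708121334477708757863496
Sum of its 40 digits: 208.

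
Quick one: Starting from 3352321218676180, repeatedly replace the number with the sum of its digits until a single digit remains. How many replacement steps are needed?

3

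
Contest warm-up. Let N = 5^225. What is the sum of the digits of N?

5^225 = 18546030753437106928658676307738197566837823893788955012265195294587906700478146794986560413616042187681694595680005795135247836924463626928627490997314453125
Sum of its 158 digits: 764.

764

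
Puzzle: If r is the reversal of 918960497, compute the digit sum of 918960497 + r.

Reversal of 918960497 is 794069819; 918960497 + 794069819 = 1713030316.
Digit sum of 1713030316: 1+7+1+3+0+3+0+3+1+6 = 25.

25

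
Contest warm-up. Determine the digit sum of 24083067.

2+4+0+8+3+0+6+7 = 30

30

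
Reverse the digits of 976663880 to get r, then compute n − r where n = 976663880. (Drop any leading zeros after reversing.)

Reverse of 976663880 is 88366679.
976663880 − 88366679 = 888297201

888297201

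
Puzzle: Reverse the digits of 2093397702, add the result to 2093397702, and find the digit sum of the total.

Reversal of 2093397702 is 2077933902; 2093397702 + 2077933902 = 4171331604.
Digit sum of 4171331604: 4+1+7+1+3+3+1+6+0+4 = 30.

30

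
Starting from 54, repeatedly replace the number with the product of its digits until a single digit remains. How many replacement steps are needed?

54 → 20 → 0 (2 steps)

2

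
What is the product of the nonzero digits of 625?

6×2×5 = 60

60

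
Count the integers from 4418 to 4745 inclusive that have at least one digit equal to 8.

The integers in [4418, 4745] that have at least one digit equal to 8: 4418, 4428, 4438, 4448, 4458, 4468, …, 4728, 4738.
60 qualify.

60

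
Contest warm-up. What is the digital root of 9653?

5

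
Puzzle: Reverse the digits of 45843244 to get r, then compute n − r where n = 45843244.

Reverse of 45843244 is 44234854.
45843244 − 44234854 = 1608390

1608390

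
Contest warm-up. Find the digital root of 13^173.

7

The digital root of n equals n mod 9 (or 9 when 9 | n), so we need 13^173 mod 9.
13^173 ≡ 7 (mod 9), so the digital root is 7.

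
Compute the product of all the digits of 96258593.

583200

9×6×2×5×8×5×9×3 = 583200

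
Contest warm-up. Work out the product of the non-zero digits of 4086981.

13824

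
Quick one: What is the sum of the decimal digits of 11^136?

11^136 = 4259956668082612619277447642878823023942940540054226709850861458775704113189666216045909782718031049226064266217972940156600059061546972459361
Sum of its 142 digits: 628.

628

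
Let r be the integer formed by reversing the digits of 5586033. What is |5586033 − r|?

Reverse of 5586033 is 3306855.
|5586033 − 3306855| = 2279178

2279178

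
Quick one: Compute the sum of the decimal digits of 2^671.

905

2^671 = 9797766621314684873895700802803279209044463565243731922466831101232640732633100491228823617617764419367505179450247842283955649007454149170085442756585554871624752266571753841250508572690789992495054848
Sum of its 202 digits: 905.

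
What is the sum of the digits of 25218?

2+5+2+1+8 = 18

18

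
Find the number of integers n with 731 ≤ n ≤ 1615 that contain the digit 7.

222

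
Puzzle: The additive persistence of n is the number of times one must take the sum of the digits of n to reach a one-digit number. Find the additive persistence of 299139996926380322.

299139996926380322 → 92 → 11 → 2 (3 steps)

3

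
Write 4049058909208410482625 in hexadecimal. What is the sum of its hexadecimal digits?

4049058909208410482625 in base 16 is DB7FFAF9176DF267C1.
Digit sum: 13+11+7+15+15+10+15+9+1+7+6+13+15+2+6+7+12+1 = 165.

165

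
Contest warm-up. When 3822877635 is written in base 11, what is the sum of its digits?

3822877635 in base 11 is 1691A07605.
Digit sum: 1+6+9+1+10+0+7+6+0+5 = 45.

45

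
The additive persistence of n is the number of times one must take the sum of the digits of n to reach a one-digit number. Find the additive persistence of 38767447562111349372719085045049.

2

38767447562111349372719085045049 → 142 → 7 (2 steps)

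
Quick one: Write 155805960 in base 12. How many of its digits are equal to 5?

155805960 in base 12 is 442195A0.
The digit 5 appears 1 time.

1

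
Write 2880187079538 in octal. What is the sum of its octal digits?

48

2880187079538 in base 8 is 51723041615562.
Digit sum: 5+1+7+2+3+0+4+1+6+1+5+5+6+2 = 48.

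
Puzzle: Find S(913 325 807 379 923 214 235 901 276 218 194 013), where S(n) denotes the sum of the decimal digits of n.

142

9+1+3+3+2+5+8+0+7+3+7+9+9+2+3+2+1+4+2+3+5+9+0+1+2+7+6+2+1+8+1+9+4+0+1+3 = 142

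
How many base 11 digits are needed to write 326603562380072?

14

326603562380072 in base 11 is 9507A87A47636A, which has 14 digits.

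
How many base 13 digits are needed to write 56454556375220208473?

56454556375220208473 in base 13 is 66AC16626152292328, which has 18 digits.

18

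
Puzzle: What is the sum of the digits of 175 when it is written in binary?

6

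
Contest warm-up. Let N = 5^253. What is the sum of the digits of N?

5^253 = 690893484407555570030908149024031965689280029154902510801896277613487344252994164637720600277783058124843783515691973087759607915746555735492240302164645981974899768829345703125
Sum of its 177 digits: 815.

815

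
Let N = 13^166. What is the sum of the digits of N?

13^166 = 82147903248351641011987597230043246455437109155900802397700344125752358116345076986248998361063663632079910599881865077638145208191399636853029020046100581923353383132540200145478020409
Sum of its 185 digits: 760.

760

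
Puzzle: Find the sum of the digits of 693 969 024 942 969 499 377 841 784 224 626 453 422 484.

216

6+9+3+9+6+9+0+2+4+9+4+2+9+6+9+4+9+9+3+7+7+8+4+1+7+8+4+2+2+4+6+2+6+4+5+3+4+2+2+4+8+4 = 216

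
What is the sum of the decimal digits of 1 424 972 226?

39

1+4+2+4+9+7+2+2+2+6 = 39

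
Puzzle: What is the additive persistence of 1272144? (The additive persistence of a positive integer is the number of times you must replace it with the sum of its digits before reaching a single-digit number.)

2

1272144 → 21 → 3 (2 steps)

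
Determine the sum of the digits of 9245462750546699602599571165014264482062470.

9+2+4+5+4+6+2+7+5+0+5+4+6+6+9+9+6+0+2+5+9+9+5+7+1+1+6+5+0+1+4+2+6+4+4+8+2+0+6+2+4+7+0 = 189

189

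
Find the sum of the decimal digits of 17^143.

17^143 = 89990311908498647045788321790870571946973640519785658861481127970769438512698884143655738456799121961616858405181389315867595801377299617421026433812938863796708814458356310513
Sum of its 176 digits: 872.

872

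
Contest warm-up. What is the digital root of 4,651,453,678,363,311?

4+6+5+1+4+5+3+6+7+8+3+6+3+3+1+1 = 66
6+6 = 12
1+2 = 3
(Equivalently, 4,651,453,678,363,311 mod 9 = 3.)

3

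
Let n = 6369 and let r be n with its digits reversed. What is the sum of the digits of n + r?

12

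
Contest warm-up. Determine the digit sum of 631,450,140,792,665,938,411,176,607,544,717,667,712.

169

6+3+1+4+5+0+1+4+0+7+9+2+6+6+5+9+3+8+4+1+1+1+7+6+6+0+7+5+4+4+7+1+7+6+6+7+7+1+2 = 169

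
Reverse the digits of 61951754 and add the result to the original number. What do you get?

107667670

Reverse of 61951754 is 45715916.
61951754 + 45715916 = 107667670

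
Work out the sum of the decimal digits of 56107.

19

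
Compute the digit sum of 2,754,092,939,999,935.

2+7+5+4+0+9+2+9+3+9+9+9+9+9+3+5 = 94

94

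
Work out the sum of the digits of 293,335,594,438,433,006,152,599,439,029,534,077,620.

2+9+3+3+3+5+5+9+4+4+3+8+4+3+3+0+0+6+1+5+2+5+9+9+4+3+9+0+2+9+5+3+4+0+7+7+6+2+0 = 166

166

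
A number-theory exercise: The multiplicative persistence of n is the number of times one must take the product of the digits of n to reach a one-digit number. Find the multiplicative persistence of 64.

64 → 24 → 8 (2 steps)

2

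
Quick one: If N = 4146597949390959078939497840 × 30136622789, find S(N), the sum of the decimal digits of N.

169

4146597949390959078939497840 × 30136622789 = 124964458258436246048934520557160275760
Sum of its 39 digits: 169.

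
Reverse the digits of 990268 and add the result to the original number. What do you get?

Reverse of 990268 is 862099.
990268 + 862099 = 1852367

1852367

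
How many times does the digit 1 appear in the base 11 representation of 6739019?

2

6739019 in base 11 is 3893141.
The digit 1 appears 2 times.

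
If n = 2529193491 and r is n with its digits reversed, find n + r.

Reverse of 2529193491 is 1943919252.
2529193491 + 1943919252 = 4473112743

4473112743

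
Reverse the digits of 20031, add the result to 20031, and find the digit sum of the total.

12

Reversal of 20031 is 13002; 20031 + 13002 = 33033.
Digit sum of 33033: 3+3+0+3+3 = 12.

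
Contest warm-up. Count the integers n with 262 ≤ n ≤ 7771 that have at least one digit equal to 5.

The integers in [262, 7771] that have at least one digit equal to 5: 265, 275, 285, 295, 305, 315, …, 7759, 7765.
2803 qualify.

2803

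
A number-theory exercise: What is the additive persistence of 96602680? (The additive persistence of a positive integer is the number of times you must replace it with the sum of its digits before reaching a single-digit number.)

96602680 → 37 → 10 → 1 (3 steps)

3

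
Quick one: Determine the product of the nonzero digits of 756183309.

136080

7×5×6×1×8×3×3×9 = 136080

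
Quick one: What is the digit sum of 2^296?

2^296 = 127314748520905380391777855525586135065716774604121015664758778084648831235208544136462336
Sum of its 90 digits: 391.

391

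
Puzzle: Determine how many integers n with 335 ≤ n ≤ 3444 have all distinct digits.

1677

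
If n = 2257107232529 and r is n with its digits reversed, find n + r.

11509434250051

Reverse of 2257107232529 is 9252327017522.
2257107232529 + 9252327017522 = 11509434250051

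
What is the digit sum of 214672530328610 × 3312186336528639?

214672530328610 × 3312186336528639 = 711035421782451903633346061790
Sum of its 30 digits: 111.

111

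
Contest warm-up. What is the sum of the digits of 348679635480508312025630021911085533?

136

3+4+8+6+7+9+6+3+5+4+8+0+5+0+8+3+1+2+0+2+5+6+3+0+0+2+1+9+1+1+0+8+5+5+3+3 = 136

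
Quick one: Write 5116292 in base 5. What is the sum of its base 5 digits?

16

5116292 in base 5 is 2302210132.
Digit sum: 2+3+0+2+2+1+0+1+3+2 = 16.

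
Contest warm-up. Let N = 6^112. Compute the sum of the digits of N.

6^112 = 1422132439414788843138790081612781183811912460851026370100108119569907426770445020430336
Sum of its 88 digits: 333.

333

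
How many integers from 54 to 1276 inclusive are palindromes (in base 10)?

98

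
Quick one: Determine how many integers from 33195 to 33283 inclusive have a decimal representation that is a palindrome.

The integers in [33195, 33283] that have a decimal representation that is a palindrome: 33233.
1 qualifies.

1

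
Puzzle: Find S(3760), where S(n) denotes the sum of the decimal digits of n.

16

3+7+6+0 = 16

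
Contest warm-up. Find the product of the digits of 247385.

6720

2×4×7×3×8×5 = 6720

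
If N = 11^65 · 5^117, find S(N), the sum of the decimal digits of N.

715

11^65 · 5^117 = 295131144906879794245405990536464148218246501323459625981343505662006676332349346866894955634649848685572746075089778372557702823542058467864990234375
Sum of its 150 digits: 715.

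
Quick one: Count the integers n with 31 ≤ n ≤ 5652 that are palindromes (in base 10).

143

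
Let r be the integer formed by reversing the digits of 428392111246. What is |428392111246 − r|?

213719182578

Reverse of 428392111246 is 642111293824.
|428392111246 − 642111293824| = 213719182578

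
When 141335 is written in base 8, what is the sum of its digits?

19

141335 in base 8 is 424027.
Digit sum: 4+2+4+0+2+7 = 19.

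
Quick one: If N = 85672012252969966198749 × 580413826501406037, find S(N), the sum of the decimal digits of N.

171

85672012252969966198749 × 580413826501406037 = 49725220455821642090083695735412690447713
Sum of its 41 digits: 171.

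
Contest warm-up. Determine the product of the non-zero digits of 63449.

2592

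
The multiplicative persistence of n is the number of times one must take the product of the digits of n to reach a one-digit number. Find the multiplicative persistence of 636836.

636836 → 15552 → 250 → 0 (3 steps)

3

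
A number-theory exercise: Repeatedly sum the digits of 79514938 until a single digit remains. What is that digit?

1

7+9+5+1+4+9+3+8 = 46
4+6 = 10
1+0 = 1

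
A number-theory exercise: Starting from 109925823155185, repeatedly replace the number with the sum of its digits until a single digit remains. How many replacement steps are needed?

109925823155185 → 64 → 10 → 1 (3 steps)

3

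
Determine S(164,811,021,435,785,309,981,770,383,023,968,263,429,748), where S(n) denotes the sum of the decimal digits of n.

1+6+4+8+1+1+0+2+1+4+3+5+7+8+5+3+0+9+9+8+1+7+7+0+3+8+3+0+2+3+9+6+8+2+6+3+4+2+9+7+4+8 = 187

187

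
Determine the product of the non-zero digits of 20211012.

2×2×1×1×1×2 = 8

8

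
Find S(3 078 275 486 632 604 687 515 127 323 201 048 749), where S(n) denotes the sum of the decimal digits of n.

3+0+7+8+2+7+5+4+8+6+6+3+2+6+0+4+6+8+7+5+1+5+1+2+7+3+2+3+2+0+1+0+4+8+7+4+9 = 156

156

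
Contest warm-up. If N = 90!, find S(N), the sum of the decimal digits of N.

585

90! = 1485715964481761497309522733620825737885569961284688766942216863704985393094065876545992131370884059645617234469978112000000000000000000000
Sum of its 139 digits: 585.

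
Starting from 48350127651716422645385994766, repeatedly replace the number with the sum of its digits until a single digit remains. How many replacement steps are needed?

48350127651716422645385994766 → 136 → 10 → 1 (3 steps)

3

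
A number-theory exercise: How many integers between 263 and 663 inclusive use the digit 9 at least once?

76

The integers in [263, 663] that use the digit 9 at least once: 269, 279, 289, 290, 291, 292, …, 649, 659.
76 qualify.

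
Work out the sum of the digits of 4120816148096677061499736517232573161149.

4+1+2+0+8+1+6+1+4+8+0+9+6+6+7+7+0+6+1+4+9+9+7+3+6+5+1+7+2+3+2+5+7+3+1+6+1+1+4+9 = 172

172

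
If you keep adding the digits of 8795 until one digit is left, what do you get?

2

8+7+9+5 = 29
2+9 = 11
1+1 = 2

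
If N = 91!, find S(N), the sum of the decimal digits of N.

91! = 135200152767840296255166568759495142147586866476906677791741734597153670771559994765685283954750449427751168336768008192000000000000000000000
Sum of its 141 digits: 594.

594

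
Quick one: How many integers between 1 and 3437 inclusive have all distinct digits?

1935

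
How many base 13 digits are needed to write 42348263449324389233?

18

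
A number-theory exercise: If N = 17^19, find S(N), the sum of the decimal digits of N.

17^19 = 239072435685151324847153
Sum of its 24 digits: 98.

98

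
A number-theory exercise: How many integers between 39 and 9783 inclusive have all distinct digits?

5180

The integers in [39, 9783] that have all distinct digits: 39, 40, 41, 42, 43, 45, …, 9782, 9783.
5180 qualify.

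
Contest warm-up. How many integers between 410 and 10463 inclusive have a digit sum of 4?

The integers in [410, 10463] that have a digit sum of 4: 1003, 1012, 1021, 1030, 1102, 1111, …, 10210, 10300.
30 qualify.

30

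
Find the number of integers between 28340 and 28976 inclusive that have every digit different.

240

The integers in [28340, 28976] that have every digit different: 28340, 28341, 28345, 28346, 28347, 28349, …, 28975, 28976.
240 qualify.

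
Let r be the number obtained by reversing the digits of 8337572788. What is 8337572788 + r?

Reverse of 8337572788 is 8872757338.
8337572788 + 8872757338 = 17210330126

17210330126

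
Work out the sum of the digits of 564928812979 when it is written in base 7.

55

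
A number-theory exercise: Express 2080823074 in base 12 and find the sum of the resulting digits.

44

2080823074 in base 12 is 4A0A4402A.
Digit sum: 4+10+0+10+4+4+0+2+10 = 44.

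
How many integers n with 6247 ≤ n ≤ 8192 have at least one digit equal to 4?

530

The integers in [6247, 8192] that have at least one digit equal to 4: 6247, 6248, 6249, 6254, 6264, 6274, …, 8174, 8184.
530 qualify.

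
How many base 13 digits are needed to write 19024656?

7

19024656 in base 13 is 3C314C1, which has 7 digits.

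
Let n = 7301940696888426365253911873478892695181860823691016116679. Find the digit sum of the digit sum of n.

First digit sum: 282.
2+8+2 = 12.

12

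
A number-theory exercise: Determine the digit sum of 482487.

4+8+2+4+8+7 = 33

33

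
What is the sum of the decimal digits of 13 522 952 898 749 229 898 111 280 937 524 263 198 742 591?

212

1+3+5+2+2+9+5+2+8+9+8+7+4+9+2+2+9+8+9+8+1+1+1+2+8+0+9+3+7+5+2+4+2+6+3+1+9+8+7+4+2+5+9+1 = 212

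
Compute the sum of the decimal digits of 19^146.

838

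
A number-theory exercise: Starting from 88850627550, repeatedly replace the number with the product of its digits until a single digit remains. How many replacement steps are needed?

88850627550 → 0 (1 step)

1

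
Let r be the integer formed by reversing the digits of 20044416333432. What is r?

Reversing 20044416333432 gives 23433361444002.

23433361444002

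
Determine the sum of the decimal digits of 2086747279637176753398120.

2+0+8+6+7+4+7+2+7+9+6+3+7+1+7+6+7+5+3+3+9+8+1+2+0 = 120

120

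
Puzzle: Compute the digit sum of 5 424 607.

28

5+4+2+4+6+0+7 = 28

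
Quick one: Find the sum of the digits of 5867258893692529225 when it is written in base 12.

112

5867258893692529225 in base 12 is 2789981691397499A1.
Digit sum: 2+7+8+9+9+8+1+6+9+1+3+9+7+4+9+9+10+1 = 112.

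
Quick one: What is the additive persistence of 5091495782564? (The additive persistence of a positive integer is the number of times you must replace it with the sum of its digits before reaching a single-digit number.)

3

5091495782564 → 65 → 11 → 2 (3 steps)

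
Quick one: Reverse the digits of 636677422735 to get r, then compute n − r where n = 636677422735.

Reverse of 636677422735 is 537224776636.
636677422735 − 537224776636 = 99452646099

99452646099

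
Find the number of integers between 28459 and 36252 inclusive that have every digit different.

2307

The integers in [28459, 36252] that have every digit different: 28459, 28460, 28461, 28463, 28465, 28467, …, 36250, 36251.
2307 qualify.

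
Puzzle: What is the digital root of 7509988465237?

1

7+5+0+9+9+8+8+4+6+5+2+3+7 = 73
7+3 = 10
1+0 = 1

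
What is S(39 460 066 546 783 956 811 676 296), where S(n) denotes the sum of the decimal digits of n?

3+9+4+6+0+0+6+6+5+4+6+7+8+3+9+5+6+8+1+1+6+7+6+2+9+6 = 133

133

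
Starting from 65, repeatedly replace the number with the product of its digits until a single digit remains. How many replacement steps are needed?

2

65 → 30 → 0 (2 steps)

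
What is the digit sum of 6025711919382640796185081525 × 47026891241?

185

6025711919382640796185081525 × 47026891241 = 283370499082404808585565476582893422525
Sum of its 39 digits: 185.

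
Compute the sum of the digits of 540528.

24

5+4+0+5+2+8 = 24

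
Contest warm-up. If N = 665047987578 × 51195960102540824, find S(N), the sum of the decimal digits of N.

665047987578 × 51195960102540824 = 34047770238318353525789884272
Sum of its 29 digits: 135.

135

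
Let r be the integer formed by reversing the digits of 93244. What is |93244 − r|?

Reverse of 93244 is 44239.
|93244 − 44239| = 49005

49005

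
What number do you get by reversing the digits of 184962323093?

390323269481

Reversing 184962323093 gives 390323269481.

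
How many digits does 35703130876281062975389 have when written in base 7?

27

35703130876281062975389 in base 7 is 354234400640043213526243540, which has 27 digits.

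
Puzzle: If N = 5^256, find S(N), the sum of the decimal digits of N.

805

5^256 = 86361685550944446253863518628003995711160003644362813850237034701685918031624270579715075034722882265605472939461496635969950989468319466936530037770580747746862471103668212890625
Sum of its 179 digits: 805.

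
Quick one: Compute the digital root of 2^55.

The digital root of n equals n mod 9 (or 9 when 9 | n), so we need 2^55 mod 9.
2^55 ≡ 2 (mod 9), so the digital root is 2.

2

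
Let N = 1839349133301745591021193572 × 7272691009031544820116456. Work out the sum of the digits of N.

246

1839349133301745591021193572 × 7272691009031544820116456 = 13377017904233569581366588432555339399961861158620832
Sum of its 53 digits: 246.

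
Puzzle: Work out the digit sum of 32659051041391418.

62

3+2+6+5+9+0+5+1+0+4+1+3+9+1+4+1+8 = 62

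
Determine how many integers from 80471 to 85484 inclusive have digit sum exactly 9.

1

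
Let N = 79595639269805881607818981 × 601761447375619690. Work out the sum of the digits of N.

79595639269805881607818981 × 601761447375619690 = 47897587091786100073308148130331174219335890
Sum of its 44 digits: 184.

184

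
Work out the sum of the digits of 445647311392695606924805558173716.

4+4+5+6+4+7+3+1+1+3+9+2+6+9+5+6+0+6+9+2+4+8+0+5+5+5+8+1+7+3+7+1+6 = 152

152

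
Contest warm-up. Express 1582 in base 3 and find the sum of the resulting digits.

8

1582 in base 3 is 2011121.
Digit sum: 2+0+1+1+1+2+1 = 8.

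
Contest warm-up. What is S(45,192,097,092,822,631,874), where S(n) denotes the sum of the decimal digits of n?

89

4+5+1+9+2+0+9+7+0+9+2+8+2+2+6+3+1+8+7+4 = 89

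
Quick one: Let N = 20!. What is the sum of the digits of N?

54

20! = 2432902008176640000
Sum of its 19 digits: 54.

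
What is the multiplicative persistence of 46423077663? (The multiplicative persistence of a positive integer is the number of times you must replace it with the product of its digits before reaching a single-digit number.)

1

46423077663 → 0 (1 step)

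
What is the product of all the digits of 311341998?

23328

3×1×1×3×4×1×9×9×8 = 23328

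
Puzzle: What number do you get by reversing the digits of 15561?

16551

Reversing 15561 gives 16551.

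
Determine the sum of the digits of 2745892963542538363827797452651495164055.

196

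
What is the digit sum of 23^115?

707

23^115 = 3969183177467130020062144761902429056940039548592734721876064813679185800078513186972349169831395054442088305706871071391437318076384915982550175875645977607
Sum of its 157 digits: 707.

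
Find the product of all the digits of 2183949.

2×1×8×3×9×4×9 = 15552

15552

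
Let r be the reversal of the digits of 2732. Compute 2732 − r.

360

Reverse of 2732 is 2372.
2732 − 2372 = 360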